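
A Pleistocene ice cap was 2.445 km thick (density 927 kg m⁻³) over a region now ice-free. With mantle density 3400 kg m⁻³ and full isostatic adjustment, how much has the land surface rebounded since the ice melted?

0.667 km

Removing the load lets mantle flow back in; uplift u satisfies ρ_ice t = ρ_m u.
u = t ρ_ice/ρ_m = 2.445 km × 927/3400 = 0.667 km.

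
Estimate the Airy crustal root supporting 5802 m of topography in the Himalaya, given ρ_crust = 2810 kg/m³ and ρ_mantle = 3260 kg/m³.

36200 m

In Airy isostatic equilibrium: the weight of the topography is balanced by the buoyancy of the root, ρ_c h = (ρ_m − ρ_c) r.
r = h · ρ_c / (ρ_m − ρ_c) = 5802 m × 2810 / (3260 − 2810) = 36200 m.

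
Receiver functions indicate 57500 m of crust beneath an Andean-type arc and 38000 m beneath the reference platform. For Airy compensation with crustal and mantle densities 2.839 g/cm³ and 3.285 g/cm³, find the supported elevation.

2650 m

Excess crust Δ = 57500 m − 38000 m = 19500 m, split between elevation h and root r with h + r = Δ.
Airy balance ρ_c h = (ρ_m − ρ_c) r gives r = h ρ_c/(ρ_m − ρ_c), so h (1 + ρ_c/(ρ_m − ρ_c)) = Δ, i.e. h = Δ (ρ_m − ρ_c)/ρ_m.
h = 19500 m × 0.446/3.285 = 2650 m.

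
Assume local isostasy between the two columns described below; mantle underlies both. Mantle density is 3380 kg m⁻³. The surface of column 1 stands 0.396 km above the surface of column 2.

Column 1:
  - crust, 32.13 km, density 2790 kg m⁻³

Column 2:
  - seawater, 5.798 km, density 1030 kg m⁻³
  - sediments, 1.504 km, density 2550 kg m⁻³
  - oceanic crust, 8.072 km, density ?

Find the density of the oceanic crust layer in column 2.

Take the compensation level at the base of the deeper column (depth z_c below the surface of column 1) and equate Σ ρ_i t_i down to z_c; mantle fills any gap and the z_c terms cancel.
Column 1: 32.13×2790 + (z_c − 32.13)×3380
Column 2: 0.396×0 + 5.798×1030 + 1.504×2550 + 8.072×ρ + (z_c − 0.396 − 15.374)×3380
The z_c×3380 term appears on both sides and cancels. Collect the known terms of each column as K = Σ(ρt)_known − 3380 × (depth of known layers): K_1 = 89642.7 − 3380×32.13 = −18956.7; K_2 = 9807.14 − 3380×(0.396 + 15.374) = −43495.46.
Balance: K_1 = K_2 + 8.072×ρ, so ρ = (K_1 − K_2)/8.072 = 24538.8/8.072 = 3040 kg m⁻³.

3040 kg m⁻³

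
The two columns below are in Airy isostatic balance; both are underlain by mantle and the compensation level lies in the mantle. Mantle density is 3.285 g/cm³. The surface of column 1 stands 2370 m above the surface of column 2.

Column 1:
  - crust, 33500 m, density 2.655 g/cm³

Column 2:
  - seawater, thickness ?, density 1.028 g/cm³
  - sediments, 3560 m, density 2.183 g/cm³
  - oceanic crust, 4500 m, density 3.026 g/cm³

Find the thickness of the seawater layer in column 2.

3650 m

Take the compensation level at the base of the deeper column (depth z_c below the surface of column 1) and equate Σ ρ_i t_i down to z_c; mantle fills any gap and the z_c terms cancel.
Column 1: 33500×2.655 + (z_c − 33500)×3.285
Column 2: 2370×0 + x×1.028 + 3560×2.183 + 4500×3.026 + (z_c − 2370 − 8060 − x)×3.285
The z_c×3.285 term appears on both sides and cancels. Collect the known terms of each column as K = Σ(ρt)_known − 3.285 × (depth of known layers): K_1 = 88942.5 − 3.285×33500 = −21105; K_2 = 21388.48 − 3.285×(2370 + 8060) = −12874.07.
Balance: K_1 = K_2 − x×(3.285 − 1.028), so x = (K_2 − K_1)/(3.285 − 1.028) = 8230.93/2.257 = 3650 m.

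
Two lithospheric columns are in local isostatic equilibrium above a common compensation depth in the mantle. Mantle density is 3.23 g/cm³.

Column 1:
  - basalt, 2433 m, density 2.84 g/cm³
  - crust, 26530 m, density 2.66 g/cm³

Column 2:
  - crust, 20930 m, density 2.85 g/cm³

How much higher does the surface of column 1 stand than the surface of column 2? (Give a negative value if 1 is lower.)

2510 m

For any compensation level in the mantle, the mantle terms cancel and isostasy reduces to e = (Σt_1 − Σt_2) − (Σ(ρt)_1 − Σ(ρt)_2) / ρ_m.
Σt_1 = 28963 m; Σt_2 = 20930 m; Σ(ρt)_1 = 77479.52; Σ(ρt)_2 = 59650.5 (in m·g/cm³).
e = (28963 − 20930) − (77479.52 − 59650.5) / 3.23 = 2510 m.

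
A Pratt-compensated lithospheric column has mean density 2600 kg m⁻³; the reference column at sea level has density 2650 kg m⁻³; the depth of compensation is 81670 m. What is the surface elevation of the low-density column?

1570 m

ρ_ref D = ρ (D + h) → h = D (ρ_ref − ρ)/ρ.
h = 81670 m × (2650 − 2600)/2600 = 1570 m.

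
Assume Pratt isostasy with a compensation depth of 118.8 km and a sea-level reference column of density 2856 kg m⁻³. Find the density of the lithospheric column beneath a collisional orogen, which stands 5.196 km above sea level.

2740 kg m⁻³

Pratt balance: ρ_ref D = ρ (D + h).
ρ = ρ_ref D/(D + h) = 2856 × 118.8 km/(118.8 km + 5.196 km) = 2740 kg m⁻³.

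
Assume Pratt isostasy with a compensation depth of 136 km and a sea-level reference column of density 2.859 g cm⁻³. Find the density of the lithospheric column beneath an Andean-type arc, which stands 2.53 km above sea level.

2.81 g cm⁻³

Pratt balance: ρ_ref D = ρ (D + h).
ρ = ρ_ref D/(D + h) = 2.859 × 136 km/(136 km + 2.53 km) = 2.81 g cm⁻³.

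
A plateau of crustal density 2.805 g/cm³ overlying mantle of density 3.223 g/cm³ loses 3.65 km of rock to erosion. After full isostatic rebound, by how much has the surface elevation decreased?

0.473 km

Rebound u = e ρ_c/ρ_m = 3.65 km × 2.805/3.223 = 3.177 km.
Net surface drop = e − u = 3.65 km − 3.177 km = e (ρ_m − ρ_c)/ρ_m = 0.473 km.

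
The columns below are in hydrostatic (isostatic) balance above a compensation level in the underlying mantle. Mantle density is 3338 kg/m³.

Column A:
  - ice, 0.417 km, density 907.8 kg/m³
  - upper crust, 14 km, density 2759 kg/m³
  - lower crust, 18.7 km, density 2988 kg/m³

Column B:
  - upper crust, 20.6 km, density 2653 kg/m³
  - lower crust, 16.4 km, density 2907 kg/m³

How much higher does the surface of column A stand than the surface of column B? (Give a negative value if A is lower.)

−1.65 km

For any compensation level in the mantle, the mantle terms cancel and isostasy reduces to e = (Σt_A − Σt_B) − (Σ(ρt)_A − Σ(ρt)_B) / ρ_m.
Σt_A = 33.117 km; Σt_B = 37 km; Σ(ρt)_A = 94880.1526; Σ(ρt)_B = 102326.6 (in km·kg/m³).
e = (33.117 − 37) − (94880.1526 − 102326.6) / 3338 = −1.65 km.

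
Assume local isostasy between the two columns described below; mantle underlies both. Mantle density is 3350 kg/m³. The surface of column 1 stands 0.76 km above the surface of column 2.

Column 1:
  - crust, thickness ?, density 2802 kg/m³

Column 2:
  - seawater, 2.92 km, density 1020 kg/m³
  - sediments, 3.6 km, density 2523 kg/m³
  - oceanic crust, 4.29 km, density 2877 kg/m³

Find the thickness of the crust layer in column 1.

26.2 km

Take the compensation level at the base of the deeper column (depth z_c below the surface of column 1) and equate Σ ρ_i t_i down to z_c; mantle fills any gap and the z_c terms cancel.
Column 1: x×2802 + (z_c − 0 − x)×3350
Column 2: 0.76×0 + 2.92×1020 + 3.6×2523 + 4.29×2877 + (z_c − 0.76 − 10.81)×3350
The z_c×3350 term appears on both sides and cancels. Collect the known terms of each column as K = Σ(ρt)_known − 3350 × (depth of known layers): K_1 = 0 − 3350×0 = 0; K_2 = 24403.53 − 3350×(0.76 + 10.81) = −14355.97.
Balance: K_1 − x×(3350 − 2802) = K_2, so x = (K_1 − K_2)/(3350 − 2802) = 14356/548 = 26.2 km.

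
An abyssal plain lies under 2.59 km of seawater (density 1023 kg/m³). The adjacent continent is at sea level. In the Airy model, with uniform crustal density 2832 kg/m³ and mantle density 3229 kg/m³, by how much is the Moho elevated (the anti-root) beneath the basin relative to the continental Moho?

By Archimedes' principle applied to the lithosphere: replacing crust with seawater at the top is compensated by replacing crust with mantle at the base: d (ρ_c − ρ_w) = a (ρ_m − ρ_c).
a = d (ρ_c − ρ_w)/(ρ_m − ρ_c) = 2.59 km × 1809/397 = 11.8 km.

11.8 km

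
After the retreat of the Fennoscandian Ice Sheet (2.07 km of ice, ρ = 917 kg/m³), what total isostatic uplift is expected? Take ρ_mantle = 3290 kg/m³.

Removing the load lets mantle flow back in; uplift u satisfies ρ_ice t = ρ_m u.
u = t ρ_ice/ρ_m = 2.07 km × 917/3290 = 0.577 km.

0.577 km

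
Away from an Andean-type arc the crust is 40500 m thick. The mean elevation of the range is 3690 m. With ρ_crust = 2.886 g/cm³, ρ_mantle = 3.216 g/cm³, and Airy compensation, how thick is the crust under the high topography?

Root depth r = h ρ_c / (ρ_m − ρ_c) = 3690 m × 2.886 / 0.33 = 32270 m.
Total thickness = T + h + r = 40500 m + 3690 m + 32270 m = 76500 m.

76500 m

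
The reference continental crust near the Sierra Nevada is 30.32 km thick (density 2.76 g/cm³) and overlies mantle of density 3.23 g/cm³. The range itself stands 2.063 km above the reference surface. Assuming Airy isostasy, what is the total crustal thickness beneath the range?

44.5 km

Root depth r = h ρ_c / (ρ_m − ρ_c) = 2.063 km × 2.76 / 0.47 = 12.11 km.
Total thickness = T + h + r = 30.32 km + 2.063 km + 12.11 km = 44.5 km.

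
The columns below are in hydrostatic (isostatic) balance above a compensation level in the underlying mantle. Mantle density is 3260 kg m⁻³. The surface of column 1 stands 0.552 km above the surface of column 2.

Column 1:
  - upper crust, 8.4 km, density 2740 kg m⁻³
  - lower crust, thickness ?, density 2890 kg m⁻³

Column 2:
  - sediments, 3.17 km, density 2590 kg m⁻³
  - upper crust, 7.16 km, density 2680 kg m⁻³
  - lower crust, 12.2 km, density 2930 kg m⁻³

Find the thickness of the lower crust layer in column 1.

20.9 km

Take the compensation level at the base of the deeper column (depth z_c below the surface of column 1) and equate Σ ρ_i t_i down to z_c; mantle fills any gap and the z_c terms cancel.
Column 1: 8.4×2740 + x×2890 + (z_c − 8.4 − x)×3260
Column 2: 0.552×0 + 3.17×2590 + 7.16×2680 + 12.2×2930 + (z_c − 0.552 − 22.53)×3260
The z_c×3260 term appears on both sides and cancels. Collect the known terms of each column as K = Σ(ρt)_known − 3260 × (depth of known layers): K_1 = 23016 − 3260×8.4 = −4368; K_2 = 63145.1 − 3260×(0.552 + 22.53) = −12102.22.
Balance: K_1 − x×(3260 − 2890) = K_2, so x = (K_1 − K_2)/(3260 − 2890) = 7734.22/370 = 20.9 km.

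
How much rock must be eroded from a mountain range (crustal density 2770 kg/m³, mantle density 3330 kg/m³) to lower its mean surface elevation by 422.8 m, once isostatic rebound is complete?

2510 m

Net drop Δ = e − u = e − e ρ_c/ρ_m = e (ρ_m − ρ_c)/ρ_m.
e = Δ ρ_m/(ρ_m − ρ_c) = 422.8 m × 3330/560 = 2510 m.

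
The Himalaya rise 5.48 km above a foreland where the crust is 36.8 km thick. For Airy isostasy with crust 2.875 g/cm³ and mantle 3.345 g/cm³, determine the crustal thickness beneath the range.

75.8 km

Root depth r = h ρ_c / (ρ_m − ρ_c) = 5.48 km × 2.875 / 0.47 = 33.52 km.
Total thickness = T + h + r = 36.8 km + 5.48 km + 33.52 km = 75.8 km.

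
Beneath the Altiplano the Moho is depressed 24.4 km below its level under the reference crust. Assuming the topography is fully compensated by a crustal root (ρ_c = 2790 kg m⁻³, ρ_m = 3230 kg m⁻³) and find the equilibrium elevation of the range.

3.85 km

Equating mass per unit area of the two columns: ρ_c h = (ρ_m − ρ_c) r.
h = r (ρ_m − ρ_c) / ρ_c = 24.4 km × (3230 − 2790) / 2790 = 3.85 km.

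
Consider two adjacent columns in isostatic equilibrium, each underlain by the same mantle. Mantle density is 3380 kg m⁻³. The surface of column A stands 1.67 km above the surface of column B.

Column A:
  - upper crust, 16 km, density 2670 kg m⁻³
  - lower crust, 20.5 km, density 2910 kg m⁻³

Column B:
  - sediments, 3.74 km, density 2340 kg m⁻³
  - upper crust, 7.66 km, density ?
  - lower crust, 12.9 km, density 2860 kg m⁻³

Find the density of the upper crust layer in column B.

Take the compensation level at the base of the deeper column (depth z_c below the surface of column A) and equate Σ ρ_i t_i down to z_c; mantle fills any gap and the z_c terms cancel.
Column A: 16×2670 + 20.5×2910 + (z_c − 36.5)×3380
Column B: 1.67×0 + 3.74×2340 + 7.66×ρ + 12.9×2860 + (z_c − 1.67 − 24.3)×3380
The z_c×3380 term appears on both sides and cancels. Collect the known terms of each column as K = Σ(ρt)_known − 3380 × (depth of known layers): K_A = 102375 − 3380×36.5 = −20995; K_B = 45645.6 − 3380×(1.67 + 24.3) = −42133.
Balance: K_A = K_B + 7.66×ρ, so ρ = (K_A − K_B)/7.66 = 21138/7.66 = 2760 kg m⁻³.

2760 kg m⁻³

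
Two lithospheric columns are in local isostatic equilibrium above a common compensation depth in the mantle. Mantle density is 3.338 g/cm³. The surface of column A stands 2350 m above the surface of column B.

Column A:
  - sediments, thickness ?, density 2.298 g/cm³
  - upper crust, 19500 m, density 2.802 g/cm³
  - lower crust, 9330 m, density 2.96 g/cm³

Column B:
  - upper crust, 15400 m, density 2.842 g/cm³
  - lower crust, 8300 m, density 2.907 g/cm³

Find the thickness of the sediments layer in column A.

4890 m

Take the compensation level at the base of the deeper column (depth z_c below the surface of column A) and equate Σ ρ_i t_i down to z_c; mantle fills any gap and the z_c terms cancel.
Column A: x×2.298 + 19500×2.802 + 9330×2.96 + (z_c − 28830 − x)×3.338
Column B: 2350×0 + 15400×2.842 + 8300×2.907 + (z_c − 2350 − 23700)×3.338
The z_c×3.338 term appears on both sides and cancels. Collect the known terms of each column as K = Σ(ρt)_known − 3.338 × (depth of known layers): K_A = 82255.8 − 3.338×28830 = −13978.74; K_B = 67894.9 − 3.338×(2350 + 23700) = −19060.
Balance: K_A − x×(3.338 − 2.298) = K_B, so x = (K_A − K_B)/(3.338 − 2.298) = 5081.26/1.04 = 4890 m.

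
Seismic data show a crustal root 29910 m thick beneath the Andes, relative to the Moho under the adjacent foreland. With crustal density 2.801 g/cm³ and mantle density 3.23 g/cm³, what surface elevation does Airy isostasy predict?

4580 m

In Airy isostatic equilibrium: ρ_c h = (ρ_m − ρ_c) r.
h = r (ρ_m − ρ_c) / ρ_c = 29910 m × (3.23 − 2.801) / 2.801 = 4580 m.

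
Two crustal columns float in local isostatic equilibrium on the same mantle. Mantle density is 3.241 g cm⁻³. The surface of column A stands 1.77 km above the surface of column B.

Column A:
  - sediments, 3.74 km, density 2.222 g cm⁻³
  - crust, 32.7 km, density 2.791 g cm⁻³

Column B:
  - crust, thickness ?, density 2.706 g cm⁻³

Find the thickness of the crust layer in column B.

Take the compensation level at the base of the deeper column (depth z_c below the surface of column A) and equate Σ ρ_i t_i down to z_c; mantle fills any gap and the z_c terms cancel.
Column A: 3.74×2.222 + 32.7×2.791 + (z_c − 36.44)×3.241
Column B: 1.77×0 + x×2.706 + (z_c − 1.77 − 0 − x)×3.241
The z_c×3.241 term appears on both sides and cancels. Collect the known terms of each column as K = Σ(ρt)_known − 3.241 × (depth of known layers): K_A = 99.57598 − 3.241×36.44 = −18.52606; K_B = 0 − 3.241×(1.77 + 0) = −5.73657.
Balance: K_A = K_B − x×(3.241 − 2.706), so x = (K_B − K_A)/(3.241 − 2.706) = 12.7895/0.535 = 23.9 km.

23.9 km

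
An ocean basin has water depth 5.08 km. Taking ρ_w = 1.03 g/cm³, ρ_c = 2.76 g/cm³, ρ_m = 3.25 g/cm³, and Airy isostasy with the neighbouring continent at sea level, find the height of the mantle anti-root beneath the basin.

In Airy isostatic equilibrium: replacing crust with seawater at the top is compensated by replacing crust with mantle at the base: d (ρ_c − ρ_w) = a (ρ_m − ρ_c).
a = d (ρ_c − ρ_w)/(ρ_m − ρ_c) = 5.08 km × 1.73/0.49 = 17.9 km.

17.9 km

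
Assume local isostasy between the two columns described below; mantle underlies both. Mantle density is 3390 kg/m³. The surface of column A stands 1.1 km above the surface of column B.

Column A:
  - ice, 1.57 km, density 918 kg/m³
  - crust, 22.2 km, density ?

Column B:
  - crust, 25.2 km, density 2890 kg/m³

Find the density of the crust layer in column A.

2830 kg/m³

Take the compensation level at the base of the deeper column (depth z_c below the surface of column A) and equate Σ ρ_i t_i down to z_c; mantle fills any gap and the z_c terms cancel.
Column A: 1.57×918 + 22.2×ρ + (z_c − 23.77)×3390
Column B: 1.1×0 + 25.2×2890 + (z_c − 1.1 − 25.2)×3390
The z_c×3390 term appears on both sides and cancels. Collect the known terms of each column as K = Σ(ρt)_known − 3390 × (depth of known layers): K_A = 1441.26 − 3390×23.77 = −79139.04; K_B = 72828 − 3390×(1.1 + 25.2) = −16329.
Balance: K_A + 22.2×ρ = K_B, so ρ = (K_B − K_A)/22.2 = 62810/22.2 = 2830 kg/m³.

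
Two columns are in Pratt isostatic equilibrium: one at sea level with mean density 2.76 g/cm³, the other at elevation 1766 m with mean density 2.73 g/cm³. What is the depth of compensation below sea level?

ρ_ref D = ρ (D + h) → D (ρ_ref − ρ) = ρ h.
D = ρ h/(ρ_ref − ρ) = 2.73 × 1766 m/(2.76 − 2.73) = 161000 m.

161000 m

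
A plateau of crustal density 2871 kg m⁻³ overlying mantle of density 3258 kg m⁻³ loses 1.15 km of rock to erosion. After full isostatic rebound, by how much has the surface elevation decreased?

0.137 km

Rebound u = e ρ_c/ρ_m = 1.15 km × 2871/3258 = 1.013 km.
Net surface drop = e − u = 1.15 km − 1.013 km = e (ρ_m − ρ_c)/ρ_m = 0.137 km.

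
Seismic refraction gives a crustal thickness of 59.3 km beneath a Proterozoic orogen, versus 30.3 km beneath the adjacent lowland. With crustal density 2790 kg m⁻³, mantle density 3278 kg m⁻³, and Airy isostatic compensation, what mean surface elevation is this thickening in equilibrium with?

Excess crust Δ = 59.3 km − 30.3 km = 29 km, split between elevation h and root r with h + r = Δ.
Airy balance ρ_c h = (ρ_m − ρ_c) r gives r = h ρ_c/(ρ_m − ρ_c), so h (1 + ρ_c/(ρ_m − ρ_c)) = Δ, i.e. h = Δ (ρ_m − ρ_c)/ρ_m.
h = 29 km × 488/3278 = 4.32 km.

4.32 km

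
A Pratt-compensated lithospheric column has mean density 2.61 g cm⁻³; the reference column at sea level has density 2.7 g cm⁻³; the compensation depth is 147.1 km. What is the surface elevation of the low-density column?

5.07 km

ρ_ref D = ρ (D + h) → h = D (ρ_ref − ρ)/ρ.
h = 147.1 km × (2.7 − 2.61)/2.61 = 5.07 km.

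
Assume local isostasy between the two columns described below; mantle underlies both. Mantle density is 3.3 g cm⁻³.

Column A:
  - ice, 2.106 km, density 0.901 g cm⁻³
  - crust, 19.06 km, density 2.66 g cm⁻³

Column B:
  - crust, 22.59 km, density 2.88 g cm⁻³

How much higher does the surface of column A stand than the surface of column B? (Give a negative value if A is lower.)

2.35 km

For any compensation level in the mantle, the mantle terms cancel and isostasy reduces to e = (Σt_A − Σt_B) − (Σ(ρt)_A − Σ(ρt)_B) / ρ_m.
Σt_A = 21.166 km; Σt_B = 22.59 km; Σ(ρt)_A = 52.597106; Σ(ρt)_B = 65.0592 (in km·g cm⁻³).
e = (21.166 − 22.59) − (52.597106 − 65.0592) / 3.3 = 2.35 km.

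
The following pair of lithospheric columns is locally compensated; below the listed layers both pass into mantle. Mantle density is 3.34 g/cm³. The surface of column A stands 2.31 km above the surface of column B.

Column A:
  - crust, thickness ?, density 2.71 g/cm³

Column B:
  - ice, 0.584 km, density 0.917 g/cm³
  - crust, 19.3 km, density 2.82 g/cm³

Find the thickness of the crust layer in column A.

30.4 km

Take the compensation level at the base of the deeper column (depth z_c below the surface of column A) and equate Σ ρ_i t_i down to z_c; mantle fills any gap and the z_c terms cancel.
Column A: x×2.71 + (z_c − 0 − x)×3.34
Column B: 2.31×0 + 0.584×0.917 + 19.3×2.82 + (z_c − 2.31 − 19.884)×3.34
The z_c×3.34 term appears on both sides and cancels. Collect the known terms of each column as K = Σ(ρt)_known − 3.34 × (depth of known layers): K_A = 0 − 3.34×0 = 0; K_B = 54.961528 − 3.34×(2.31 + 19.884) = −19.166432.
Balance: K_A − x×(3.34 − 2.71) = K_B, so x = (K_A − K_B)/(3.34 − 2.71) = 19.1664/0.63 = 30.4 km.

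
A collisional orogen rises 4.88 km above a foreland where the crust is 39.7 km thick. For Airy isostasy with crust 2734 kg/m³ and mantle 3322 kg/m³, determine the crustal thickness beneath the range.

67.3 km

Root depth r = h ρ_c / (ρ_m − ρ_c) = 4.88 km × 2734 / 588 = 22.69 km.
Total thickness = T + h + r = 39.7 km + 4.88 km + 22.69 km = 67.3 km.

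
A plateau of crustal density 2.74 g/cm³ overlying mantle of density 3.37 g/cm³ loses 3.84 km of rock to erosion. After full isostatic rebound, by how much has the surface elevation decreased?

0.718 km

Rebound u = e ρ_c/ρ_m = 3.84 km × 2.74/3.37 = 3.122 km.
Net surface drop = e − u = 3.84 km − 3.122 km = e (ρ_m − ρ_c)/ρ_m = 0.718 km.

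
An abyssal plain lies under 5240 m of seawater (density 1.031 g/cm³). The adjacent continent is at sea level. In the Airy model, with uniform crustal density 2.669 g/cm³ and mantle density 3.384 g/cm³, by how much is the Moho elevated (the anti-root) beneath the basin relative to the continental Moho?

12000 m

In Airy isostatic equilibrium: replacing crust with seawater at the top is compensated by replacing crust with mantle at the base: d (ρ_c − ρ_w) = a (ρ_m − ρ_c).
a = d (ρ_c − ρ_w)/(ρ_m − ρ_c) = 5240 m × 1.638/0.715 = 12000 m.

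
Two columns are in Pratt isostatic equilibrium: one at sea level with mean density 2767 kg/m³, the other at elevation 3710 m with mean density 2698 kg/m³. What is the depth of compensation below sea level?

145000 m

ρ_ref D = ρ (D + h) → D (ρ_ref − ρ) = ρ h.
D = ρ h/(ρ_ref − ρ) = 2698 × 3710 m/(2767 − 2698) = 145000 m.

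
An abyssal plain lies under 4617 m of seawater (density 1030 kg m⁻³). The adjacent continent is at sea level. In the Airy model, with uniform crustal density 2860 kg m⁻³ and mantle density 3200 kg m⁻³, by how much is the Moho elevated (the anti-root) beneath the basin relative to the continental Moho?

24900 m

By Archimedes' principle applied to the lithosphere: replacing crust with seawater at the top is compensated by replacing crust with mantle at the base: d (ρ_c − ρ_w) = a (ρ_m − ρ_c).
a = d (ρ_c − ρ_w)/(ρ_m − ρ_c) = 4617 m × 1830/340 = 24900 m.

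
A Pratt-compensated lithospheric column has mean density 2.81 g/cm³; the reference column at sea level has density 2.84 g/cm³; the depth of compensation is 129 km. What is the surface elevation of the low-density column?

1.38 km

ρ_ref D = ρ (D + h) → h = D (ρ_ref − ρ)/ρ.
h = 129 km × (2.84 − 2.81)/2.81 = 1.38 km.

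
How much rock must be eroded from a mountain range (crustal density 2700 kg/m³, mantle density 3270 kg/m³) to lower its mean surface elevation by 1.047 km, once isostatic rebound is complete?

Net drop Δ = e − u = e − e ρ_c/ρ_m = e (ρ_m − ρ_c)/ρ_m.
e = Δ ρ_m/(ρ_m − ρ_c) = 1.047 km × 3270/570 = 6.01 km.

6.01 km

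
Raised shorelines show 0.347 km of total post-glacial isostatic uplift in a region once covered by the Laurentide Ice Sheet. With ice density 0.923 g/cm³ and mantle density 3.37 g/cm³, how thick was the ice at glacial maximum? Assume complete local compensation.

1.27 km

u = t ρ_ice/ρ_m → t = u ρ_m/ρ_ice = 0.347 km × 3.37/0.923 = 1.27 km.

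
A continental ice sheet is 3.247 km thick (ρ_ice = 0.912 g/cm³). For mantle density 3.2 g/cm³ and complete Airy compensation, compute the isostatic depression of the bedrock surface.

For local isostatic compensation: the ice load ρ_ice t is balanced by mantle displaced below, ρ_m s.
s = t ρ_ice / ρ_m = 3.247 km × 0.912/3.2 = 0.925 km.

0.925 km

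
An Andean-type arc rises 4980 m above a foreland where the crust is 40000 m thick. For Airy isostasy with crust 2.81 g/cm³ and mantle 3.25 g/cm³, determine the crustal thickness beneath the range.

Root depth r = h ρ_c / (ρ_m − ρ_c) = 4980 m × 2.81 / 0.44 = 31800 m.
Total thickness = T + h + r = 40000 m + 4980 m + 31800 m = 76800 m.

76800 m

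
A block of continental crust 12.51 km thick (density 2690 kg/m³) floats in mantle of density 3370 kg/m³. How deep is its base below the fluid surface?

9.99 km

Draft d = t ρ_obj/ρ_fluid = 12.51 km × 2690/3370 = 9.99 km.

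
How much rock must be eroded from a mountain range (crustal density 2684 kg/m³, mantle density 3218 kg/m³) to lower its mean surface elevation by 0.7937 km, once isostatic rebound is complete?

4.78 km

Net drop Δ = e − u = e − e ρ_c/ρ_m = e (ρ_m − ρ_c)/ρ_m.
e = Δ ρ_m/(ρ_m − ρ_c) = 0.7937 km × 3218/534 = 4.78 km.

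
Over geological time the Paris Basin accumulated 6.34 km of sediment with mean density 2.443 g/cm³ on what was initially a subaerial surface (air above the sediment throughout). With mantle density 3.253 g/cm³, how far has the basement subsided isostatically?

Subaerial load: s = t ρ_sed / ρ_m = 6.34 km × 2.443/3.253 = 4.76 km.

4.76 km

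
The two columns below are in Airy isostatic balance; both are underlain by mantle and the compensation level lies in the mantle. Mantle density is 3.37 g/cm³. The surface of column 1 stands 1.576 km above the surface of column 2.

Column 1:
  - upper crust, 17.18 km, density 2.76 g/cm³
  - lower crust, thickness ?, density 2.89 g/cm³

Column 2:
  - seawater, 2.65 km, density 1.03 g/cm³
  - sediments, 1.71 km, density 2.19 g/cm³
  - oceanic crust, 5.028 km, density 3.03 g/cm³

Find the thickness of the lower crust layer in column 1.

Take the compensation level at the base of the deeper column (depth z_c below the surface of column 1) and equate Σ ρ_i t_i down to z_c; mantle fills any gap and the z_c terms cancel.
Column 1: 17.18×2.76 + x×2.89 + (z_c − 17.18 − x)×3.37
Column 2: 1.576×0 + 2.65×1.03 + 1.71×2.19 + 5.028×3.03 + (z_c − 1.576 − 9.388)×3.37
The z_c×3.37 term appears on both sides and cancels. Collect the known terms of each column as K = Σ(ρt)_known − 3.37 × (depth of known layers): K_1 = 47.4168 − 3.37×17.18 = −10.4798; K_2 = 21.70924 − 3.37×(1.576 + 9.388) = −15.23944.
Balance: K_1 − x×(3.37 − 2.89) = K_2, so x = (K_1 − K_2)/(3.37 − 2.89) = 4.75964/0.48 = 9.92 km.

9.92 km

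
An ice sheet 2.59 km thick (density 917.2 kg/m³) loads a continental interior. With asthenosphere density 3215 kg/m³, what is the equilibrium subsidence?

Isostatic balance requires: the ice load ρ_ice t is balanced by mantle displaced below, ρ_m s.
s = t ρ_ice / ρ_m = 2.59 km × 917.2/3215 = 0.739 km.

0.739 km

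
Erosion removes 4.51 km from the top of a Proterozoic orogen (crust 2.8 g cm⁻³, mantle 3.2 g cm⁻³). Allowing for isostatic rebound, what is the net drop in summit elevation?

0.564 km

Rebound u = e ρ_c/ρ_m = 4.51 km × 2.8/3.2 = 3.946 km.
Net surface drop = e − u = 4.51 km − 3.946 km = e (ρ_m − ρ_c)/ρ_m = 0.564 km.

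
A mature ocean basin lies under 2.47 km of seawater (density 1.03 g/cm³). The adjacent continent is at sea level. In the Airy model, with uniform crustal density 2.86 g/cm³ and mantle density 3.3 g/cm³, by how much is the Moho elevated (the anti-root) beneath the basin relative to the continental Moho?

10.3 km

Isostatic balance requires: replacing crust with seawater at the top is compensated by replacing crust with mantle at the base: d (ρ_c − ρ_w) = a (ρ_m − ρ_c).
a = d (ρ_c − ρ_w)/(ρ_m − ρ_c) = 2.47 km × 1.83/0.44 = 10.3 km.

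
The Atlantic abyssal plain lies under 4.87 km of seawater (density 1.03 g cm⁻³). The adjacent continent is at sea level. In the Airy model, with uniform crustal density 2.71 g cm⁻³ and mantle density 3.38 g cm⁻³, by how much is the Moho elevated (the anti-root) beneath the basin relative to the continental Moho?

12.2 km

Isostatic balance requires: replacing crust with seawater at the top is compensated by replacing crust with mantle at the base: d (ρ_c − ρ_w) = a (ρ_m − ρ_c).
a = d (ρ_c − ρ_w)/(ρ_m − ρ_c) = 4.87 km × 1.68/0.67 = 12.2 km.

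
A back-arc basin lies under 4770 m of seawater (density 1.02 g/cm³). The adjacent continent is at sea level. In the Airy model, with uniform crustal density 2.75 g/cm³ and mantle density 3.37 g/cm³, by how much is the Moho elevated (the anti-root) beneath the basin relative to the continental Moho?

Isostatic balance requires: replacing crust with seawater at the top is compensated by replacing crust with mantle at the base: d (ρ_c − ρ_w) = a (ρ_m − ρ_c).
a = d (ρ_c − ρ_w)/(ρ_m − ρ_c) = 4770 m × 1.73/0.62 = 13300 m.

13300 m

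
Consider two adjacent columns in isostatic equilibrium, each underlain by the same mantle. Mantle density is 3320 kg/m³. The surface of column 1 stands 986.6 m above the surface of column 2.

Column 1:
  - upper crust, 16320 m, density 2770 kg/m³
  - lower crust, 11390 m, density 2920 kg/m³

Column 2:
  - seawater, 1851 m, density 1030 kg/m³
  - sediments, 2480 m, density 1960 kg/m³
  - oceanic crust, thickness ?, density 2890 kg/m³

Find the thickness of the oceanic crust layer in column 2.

Take the compensation level at the base of the deeper column (depth z_c below the surface of column 1) and equate Σ ρ_i t_i down to z_c; mantle fills any gap and the z_c terms cancel.
Column 1: 16320×2770 + 11390×2920 + (z_c − 27710)×3320
Column 2: 986.6×0 + 1851×1030 + 2480×1960 + x×2890 + (z_c − 986.6 − 4331 − x)×3320
The z_c×3320 term appears on both sides and cancels. Collect the known terms of each column as K = Σ(ρt)_known − 3320 × (depth of known layers): K_1 = 78465200 − 3320×27710 = −13532000; K_2 = 6767330 − 3320×(986.6 + 4331) = −10887102.
Balance: K_1 = K_2 − x×(3320 − 2890), so x = (K_2 − K_1)/(3320 − 2890) = 2644900/430 = 6150 m.

6150 m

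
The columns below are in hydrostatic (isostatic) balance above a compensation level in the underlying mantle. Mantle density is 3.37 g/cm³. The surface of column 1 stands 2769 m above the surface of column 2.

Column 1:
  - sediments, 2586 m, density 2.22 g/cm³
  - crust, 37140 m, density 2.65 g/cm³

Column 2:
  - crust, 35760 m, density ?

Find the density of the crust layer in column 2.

2.8 g/cm³

Take the compensation level at the base of the deeper column (depth z_c below the surface of column 1) and equate Σ ρ_i t_i down to z_c; mantle fills any gap and the z_c terms cancel.
Column 1: 2586×2.22 + 37140×2.65 + (z_c − 39726)×3.37
Column 2: 2769×0 + 35760×ρ + (z_c − 2769 − 35760)×3.37
The z_c×3.37 term appears on both sides and cancels. Collect the known terms of each column as K = Σ(ρt)_known − 3.37 × (depth of known layers): K_1 = 104161.92 − 3.37×39726 = −29714.7; K_2 = 0 − 3.37×(2769 + 35760) = −129842.73.
Balance: K_1 = K_2 + 35760×ρ, so ρ = (K_1 − K_2)/35760 = 100128/35760 = 2.8 g/cm³.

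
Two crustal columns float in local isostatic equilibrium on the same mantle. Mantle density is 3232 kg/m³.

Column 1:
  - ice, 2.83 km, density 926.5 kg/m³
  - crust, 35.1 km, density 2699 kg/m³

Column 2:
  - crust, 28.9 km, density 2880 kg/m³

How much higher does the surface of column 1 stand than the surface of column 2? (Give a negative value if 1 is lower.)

For any compensation level in the mantle, the mantle terms cancel and isostasy reduces to e = (Σt_1 − Σt_2) − (Σ(ρt)_1 − Σ(ρt)_2) / ρ_m.
Σt_1 = 37.93 km; Σt_2 = 28.9 km; Σ(ρt)_1 = 97356.895; Σ(ρt)_2 = 83232 (in km·kg/m³).
e = (37.93 − 28.9) − (97356.895 − 83232) / 3232 = 4.66 km.

4.66 km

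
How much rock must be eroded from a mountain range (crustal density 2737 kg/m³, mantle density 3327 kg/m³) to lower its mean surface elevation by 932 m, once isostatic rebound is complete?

5260 m

Net drop Δ = e − u = e − e ρ_c/ρ_m = e (ρ_m − ρ_c)/ρ_m.
e = Δ ρ_m/(ρ_m − ρ_c) = 932 m × 3327/590 = 5260 m.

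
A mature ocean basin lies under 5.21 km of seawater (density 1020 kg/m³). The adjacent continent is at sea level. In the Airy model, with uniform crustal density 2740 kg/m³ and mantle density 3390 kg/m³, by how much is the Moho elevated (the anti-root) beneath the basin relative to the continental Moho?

For local isostatic compensation: replacing crust with seawater at the top is compensated by replacing crust with mantle at the base: d (ρ_c − ρ_w) = a (ρ_m − ρ_c).
a = d (ρ_c − ρ_w)/(ρ_m − ρ_c) = 5.21 km × 1720/650 = 13.8 km.

13.8 km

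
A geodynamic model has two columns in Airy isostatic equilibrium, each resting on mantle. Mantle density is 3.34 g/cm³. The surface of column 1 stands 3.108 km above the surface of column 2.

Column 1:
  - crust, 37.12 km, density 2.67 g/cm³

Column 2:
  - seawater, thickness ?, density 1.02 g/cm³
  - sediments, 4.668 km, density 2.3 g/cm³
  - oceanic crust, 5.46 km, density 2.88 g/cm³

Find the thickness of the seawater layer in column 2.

3.07 km

Take the compensation level at the base of the deeper column (depth z_c below the surface of column 1) and equate Σ ρ_i t_i down to z_c; mantle fills any gap and the z_c terms cancel.
Column 1: 37.12×2.67 + (z_c − 37.12)×3.34
Column 2: 3.108×0 + x×1.02 + 4.668×2.3 + 5.46×2.88 + (z_c − 3.108 − 10.128 − x)×3.34
The z_c×3.34 term appears on both sides and cancels. Collect the known terms of each column as K = Σ(ρt)_known − 3.34 × (depth of known layers): K_1 = 99.1104 − 3.34×37.12 = −24.8704; K_2 = 26.4612 − 3.34×(3.108 + 10.128) = −17.74704.
Balance: K_1 = K_2 − x×(3.34 − 1.02), so x = (K_2 − K_1)/(3.34 − 1.02) = 7.12336/2.32 = 3.07 km.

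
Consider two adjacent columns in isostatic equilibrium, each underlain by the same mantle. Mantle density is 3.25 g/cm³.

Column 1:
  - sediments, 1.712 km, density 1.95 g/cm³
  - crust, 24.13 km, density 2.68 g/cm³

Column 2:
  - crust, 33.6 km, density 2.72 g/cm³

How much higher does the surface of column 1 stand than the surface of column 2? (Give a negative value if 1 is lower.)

−0.563 km

For any compensation level in the mantle, the mantle terms cancel and isostasy reduces to e = (Σt_1 − Σt_2) − (Σ(ρt)_1 − Σ(ρt)_2) / ρ_m.
Σt_1 = 25.842 km; Σt_2 = 33.6 km; Σ(ρt)_1 = 68.0068; Σ(ρt)_2 = 91.392 (in km·g/cm³).
e = (25.842 − 33.6) − (68.0068 − 91.392) / 3.25 = −0.563 km.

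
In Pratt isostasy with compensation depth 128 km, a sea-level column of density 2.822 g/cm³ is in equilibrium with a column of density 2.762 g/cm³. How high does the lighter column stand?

2.78 km

ρ_ref D = ρ (D + h) → h = D (ρ_ref − ρ)/ρ.
h = 128 km × (2.822 − 2.762)/2.762 = 2.78 km.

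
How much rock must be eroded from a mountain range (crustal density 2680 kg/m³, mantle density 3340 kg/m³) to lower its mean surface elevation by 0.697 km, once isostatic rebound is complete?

3.53 km

Net drop Δ = e − u = e − e ρ_c/ρ_m = e (ρ_m − ρ_c)/ρ_m.
e = Δ ρ_m/(ρ_m − ρ_c) = 0.697 km × 3340/660 = 3.53 km.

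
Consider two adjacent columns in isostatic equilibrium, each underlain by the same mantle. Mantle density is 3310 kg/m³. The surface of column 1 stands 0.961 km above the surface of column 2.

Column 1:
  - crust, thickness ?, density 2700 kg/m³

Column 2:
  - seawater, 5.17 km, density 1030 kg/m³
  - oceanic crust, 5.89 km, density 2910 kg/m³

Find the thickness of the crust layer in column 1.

Take the compensation level at the base of the deeper column (depth z_c below the surface of column 1) and equate Σ ρ_i t_i down to z_c; mantle fills any gap and the z_c terms cancel.
Column 1: x×2700 + (z_c − 0 − x)×3310
Column 2: 0.961×0 + 5.17×1030 + 5.89×2910 + (z_c − 0.961 − 11.06)×3310
The z_c×3310 term appears on both sides and cancels. Collect the known terms of each column as K = Σ(ρt)_known − 3310 × (depth of known layers): K_1 = 0 − 3310×0 = 0; K_2 = 22465 − 3310×(0.961 + 11.06) = −17324.51.
Balance: K_1 − x×(3310 − 2700) = K_2, so x = (K_1 − K_2)/(3310 − 2700) = 17324.5/610 = 28.4 km.

28.4 km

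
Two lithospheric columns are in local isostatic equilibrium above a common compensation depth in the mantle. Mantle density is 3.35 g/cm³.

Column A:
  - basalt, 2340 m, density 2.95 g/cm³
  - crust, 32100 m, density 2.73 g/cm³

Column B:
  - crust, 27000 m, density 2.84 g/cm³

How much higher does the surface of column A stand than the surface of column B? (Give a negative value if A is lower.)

For any compensation level in the mantle, the mantle terms cancel and isostasy reduces to e = (Σt_A − Σt_B) − (Σ(ρt)_A − Σ(ρt)_B) / ρ_m.
Σt_A = 34440 m; Σt_B = 27000 m; Σ(ρt)_A = 94536; Σ(ρt)_B = 76680 (in m·g/cm³).
e = (34440 − 27000) − (94536 − 76680) / 3.35 = 2110 m.

2110 m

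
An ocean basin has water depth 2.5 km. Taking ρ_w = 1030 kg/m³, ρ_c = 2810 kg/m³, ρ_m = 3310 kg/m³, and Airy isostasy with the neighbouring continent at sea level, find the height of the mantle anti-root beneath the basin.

8.9 km

In Airy isostatic equilibrium: replacing crust with seawater at the top is compensated by replacing crust with mantle at the base: d (ρ_c − ρ_w) = a (ρ_m − ρ_c).
a = d (ρ_c − ρ_w)/(ρ_m − ρ_c) = 2.5 km × 1780/500 = 8.9 km.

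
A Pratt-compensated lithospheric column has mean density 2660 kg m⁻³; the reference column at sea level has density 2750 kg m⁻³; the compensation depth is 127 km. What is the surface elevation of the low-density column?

4.3 km

ρ_ref D = ρ (D + h) → h = D (ρ_ref − ρ)/ρ.
h = 127 km × (2750 − 2660)/2660 = 4.3 km.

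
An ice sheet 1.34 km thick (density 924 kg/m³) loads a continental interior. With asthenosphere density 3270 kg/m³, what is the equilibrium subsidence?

Equating mass per unit area of the two columns: the ice load ρ_ice t is balanced by mantle displaced below, ρ_m s.
s = t ρ_ice / ρ_m = 1.34 km × 924/3270 = 0.379 km.

0.379 km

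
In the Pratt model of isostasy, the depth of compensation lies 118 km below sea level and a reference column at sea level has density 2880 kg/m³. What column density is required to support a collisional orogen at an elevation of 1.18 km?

2850 kg/m³

Pratt balance: ρ_ref D = ρ (D + h).
ρ = ρ_ref D/(D + h) = 2880 × 118 km/(118 km + 1.18 km) = 2850 kg/m³.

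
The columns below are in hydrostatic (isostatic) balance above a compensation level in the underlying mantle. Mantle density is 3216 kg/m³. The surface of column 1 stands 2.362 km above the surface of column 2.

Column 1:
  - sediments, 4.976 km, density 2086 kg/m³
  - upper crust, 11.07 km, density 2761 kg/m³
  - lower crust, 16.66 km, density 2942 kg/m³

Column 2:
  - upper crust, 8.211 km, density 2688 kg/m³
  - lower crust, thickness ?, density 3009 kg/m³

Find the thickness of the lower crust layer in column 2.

Take the compensation level at the base of the deeper column (depth z_c below the surface of column 1) and equate Σ ρ_i t_i down to z_c; mantle fills any gap and the z_c terms cancel.
Column 1: 4.976×2086 + 11.07×2761 + 16.66×2942 + (z_c − 32.706)×3216
Column 2: 2.362×0 + 8.211×2688 + x×3009 + (z_c − 2.362 − 8.211 − x)×3216
The z_c×3216 term appears on both sides and cancels. Collect the known terms of each column as K = Σ(ρt)_known − 3216 × (depth of known layers): K_1 = 89957.926 − 3216×32.706 = −15224.57; K_2 = 22071.168 − 3216×(2.362 + 8.211) = −11931.6.
Balance: K_1 = K_2 − x×(3216 − 3009), so x = (K_2 − K_1)/(3216 − 3009) = 3292.97/207 = 15.9 km.

15.9 km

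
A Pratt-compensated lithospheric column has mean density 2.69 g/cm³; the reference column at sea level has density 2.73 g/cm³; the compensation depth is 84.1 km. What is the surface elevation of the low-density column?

1.25 km

ρ_ref D = ρ (D + h) → h = D (ρ_ref − ρ)/ρ.
h = 84.1 km × (2.73 − 2.69)/2.69 = 1.25 km.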